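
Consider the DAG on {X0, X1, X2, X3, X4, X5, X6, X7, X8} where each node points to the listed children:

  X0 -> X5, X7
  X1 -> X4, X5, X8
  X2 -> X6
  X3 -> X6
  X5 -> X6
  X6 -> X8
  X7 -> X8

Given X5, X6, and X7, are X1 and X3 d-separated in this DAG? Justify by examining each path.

We examine all 4 paths between X1 and X3:
Path 1: X1 → X8 ← X7 ← X0 → X5 → X6 ← X3
  X8 is a collider here and neither X8 nor any of its descendants is conditioned on, so the collider stays closed — the path is blocked at X8.
Path 2: X1 → X8 ← X6 ← X3
  X8 is a collider here and neither X8 nor any of its descendants is conditioned on, so the collider stays closed — the path is blocked at X8.
Path 3: X1 → X5 → X6 ← X3
  X5 is a chain here and X5 is conditioned on, so the path is blocked at X5.
Path 4: X1 → X5 ← X0 → X7 → X8 ← X6 ← X3
  X7 is a chain here and X7 is conditioned on, so the path is blocked at X7.
Every path is blocked, so X1 and X3 are d-separated given {X5, X6, X7}.

Yes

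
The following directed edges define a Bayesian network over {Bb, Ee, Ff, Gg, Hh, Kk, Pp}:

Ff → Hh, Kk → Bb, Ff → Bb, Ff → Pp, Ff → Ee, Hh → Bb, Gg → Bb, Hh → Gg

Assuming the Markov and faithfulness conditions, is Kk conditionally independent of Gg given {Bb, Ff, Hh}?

There are 3 undirected paths between Kk and Gg; checking each against the conditioning set {Bb, Ff, Hh}:
Path 1: Kk → Bb ← Gg
  Bb is a collider and Bb is conditioned on, which opens it — no node blocks this path, so it is active.
Path 2: Kk → Bb ← Hh → Gg
  Hh is a fork here and Hh is conditioned on, so the path is blocked at Hh.
Path 3: Kk → Bb ← Ff → Hh → Gg
  Ff is a fork here and Ff is conditioned on, so the path is blocked at Ff.
At least one path is unblocked, so d-separation fails.

No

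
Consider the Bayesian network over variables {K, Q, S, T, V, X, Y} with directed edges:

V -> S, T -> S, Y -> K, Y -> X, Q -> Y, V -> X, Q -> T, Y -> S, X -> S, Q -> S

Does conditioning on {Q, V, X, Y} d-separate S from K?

5 paths connect S and K; each must be blocked for d-separation to hold:
Path 1: S ← Y → K
  Y is a fork here and Y is conditioned on, so the path is blocked at Y.
Path 2: S ← V → X ← Y → K
  V is a fork here and V is conditioned on, so the path is blocked at V.
Path 3: S ← T ← Q → Y → K
  Q is a fork here and Q is conditioned on, so the path is blocked at Q.
Path 4: S ← X ← Y → K
  X is a chain here and X is conditioned on, so the path is blocked at X.
Path 5: S ← Q → Y → K
  Q is a fork here and Q is conditioned on, so the path is blocked at Q.
Since every path is blocked, d-separation holds.

Yes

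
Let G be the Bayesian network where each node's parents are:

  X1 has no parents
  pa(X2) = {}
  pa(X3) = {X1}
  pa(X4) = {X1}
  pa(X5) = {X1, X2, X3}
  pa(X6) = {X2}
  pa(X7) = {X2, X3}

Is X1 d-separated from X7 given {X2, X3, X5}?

We examine all 4 paths between X1 and X7:
  1. X1 → X5 ← X2 → X7 — X5:collider[open]; X2:fork[blocks] ⇒ blocked
  2. X1 → X5 ← X3 → X7 — X5:collider[open]; X3:fork[blocks] ⇒ blocked
  3. X1 → X3 → X5 ← X2 → X7 — X3:chain[blocks]; X5:collider[open]; X2:fork[blocks] ⇒ blocked
  4. X1 → X3 → X7 — X3:chain[blocks] ⇒ blocked
All paths are blocked; X1 ⊥ X7 | {X2, X3, X5} holds.

Yes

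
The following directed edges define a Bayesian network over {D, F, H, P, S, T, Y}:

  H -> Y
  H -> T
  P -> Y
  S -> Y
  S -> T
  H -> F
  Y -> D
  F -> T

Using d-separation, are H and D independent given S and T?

No

3 paths connect H and D; each must be blocked for d-separation to hold:
  1. H → F → T ← S → Y → D — F:chain[open]; T:collider[open]; S:fork[blocks]; Y:chain[open] ⇒ blocked
  2. H → Y → D — Y:chain[open] ⇒ active
  3. H → T ← S → Y → D — T:collider[open]; S:fork[blocks]; Y:chain[open] ⇒ blocked
Since the path H → Y → D is active, H and D are not d-separated given {S, T}.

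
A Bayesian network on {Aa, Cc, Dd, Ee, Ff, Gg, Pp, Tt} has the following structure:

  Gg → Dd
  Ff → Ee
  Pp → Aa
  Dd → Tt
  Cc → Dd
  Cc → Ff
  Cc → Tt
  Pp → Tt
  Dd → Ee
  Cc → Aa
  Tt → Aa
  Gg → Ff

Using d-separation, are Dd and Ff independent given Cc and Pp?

No — Dd and Ff are not d-separated given {Cc, Pp}.

Enumerating the 6 paths from Dd to Ff and testing each for blocking by {Cc, Pp}:
  1. Dd ← Cc → Ff — Cc:fork[blocks] ⇒ blocked
  2. Dd ← Gg → Ff — Gg:fork[open] ⇒ active
  3. Dd → Ee ← Ff — Ee:collider[blocks] ⇒ blocked
  4. Dd → Tt ← Cc → Ff — Tt:collider[blocks]; Cc:fork[blocks] ⇒ blocked
  5. Dd → Tt ← Pp → Aa ← Cc → Ff — Tt:collider[blocks]; Pp:fork[blocks]; Aa:collider[blocks]; Cc:fork[blocks] ⇒ blocked
  6. Dd → Tt → Aa ← Cc → Ff — Tt:chain[open]; Aa:collider[blocks]; Cc:fork[blocks] ⇒ blocked
Since the path Dd ← Gg → Ff is active, Dd and Ff are not d-separated given {Cc, Pp}.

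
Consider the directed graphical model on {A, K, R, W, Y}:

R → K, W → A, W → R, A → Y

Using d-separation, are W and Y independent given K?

There is one path between W and Y:
  1. W → A → Y — A:chain[open] ⇒ active
Since the path W → A → Y is active, W and Y are not d-separated given {K}.

No — W and Y are not d-separated given {K}.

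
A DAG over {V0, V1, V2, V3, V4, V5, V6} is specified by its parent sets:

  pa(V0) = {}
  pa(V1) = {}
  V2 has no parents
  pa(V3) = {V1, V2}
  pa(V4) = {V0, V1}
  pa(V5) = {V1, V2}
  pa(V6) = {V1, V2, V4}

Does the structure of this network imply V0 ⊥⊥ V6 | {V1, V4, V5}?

Yes

4 paths connect V0 and V6; each must be blocked for d-separation to hold:
Path 1: V0 → V4 → V6
  V4 is a chain here and V4 is conditioned on, so the path is blocked at V4.
Path 2: V0 → V4 ← V1 → V5 ← V2 → V6
  V1 is a fork here and V1 is conditioned on, so the path is blocked at V1.
Path 3: V0 → V4 ← V1 → V6
  V1 is a fork here and V1 is conditioned on, so the path is blocked at V1.
Path 4: V0 → V4 ← V1 → V3 ← V2 → V6
  V1 is a fork here and V1 is conditioned on, so the path is blocked at V1.
All paths are blocked; V0 ⊥ V6 | {V1, V4, V5} holds.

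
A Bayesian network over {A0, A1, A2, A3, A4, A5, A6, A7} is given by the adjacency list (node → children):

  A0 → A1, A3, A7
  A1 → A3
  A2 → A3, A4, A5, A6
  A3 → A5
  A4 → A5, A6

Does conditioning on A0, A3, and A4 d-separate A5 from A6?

Enumerating the 6 paths from A5 to A6 and testing each for blocking by {A0, A3, A4}:
Path 1: A5 ← A2 → A6
  A2 is a fork and A2 is not conditioned on — no node blocks this path, so it is active.
Path 2: A5 ← A2 → A4 → A6
  A4 is a chain here and A4 is conditioned on, so the path is blocked at A4.
Path 3: A5 ← A4 → A6
  A4 is a fork here and A4 is conditioned on, so the path is blocked at A4.
Path 4: A5 ← A4 ← A2 → A6
  A4 is a chain here and A4 is conditioned on, so the path is blocked at A4.
Path 5: A5 ← A3 ← A2 → A6
  A3 is a chain here and A3 is conditioned on, so the path is blocked at A3.
Path 6: A5 ← A3 ← A2 → A4 → A6
  A3 is a chain here and A3 is conditioned on, so the path is blocked at A3.
Because an active path exists, A5 and A6 are not d-separated.

No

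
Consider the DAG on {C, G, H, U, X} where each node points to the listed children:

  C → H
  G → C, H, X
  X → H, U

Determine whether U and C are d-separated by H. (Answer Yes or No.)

4 paths connect U and C; each must be blocked for d-separation to hold:
Path 1: U ← X ← G → H ← C
  X is a chain and X is not conditioned on; G is a fork and G is not conditioned on; H is a collider and H is conditioned on, which opens it — no node blocks this path, so it is active.
Path 2: U ← X ← G → C
  X is a chain and X is not conditioned on; G is a fork and G is not conditioned on — no node blocks this path, so it is active.
Path 3: U ← X → H ← G → C
  X is a fork and X is not conditioned on; H is a collider and H is conditioned on, which opens it; G is a fork and G is not conditioned on — no node blocks this path, so it is active.
Path 4: U ← X → H ← C
  X is a fork and X is not conditioned on; H is a collider and H is conditioned on, which opens it — no node blocks this path, so it is active.
At least one path is unblocked, so d-separation fails.

No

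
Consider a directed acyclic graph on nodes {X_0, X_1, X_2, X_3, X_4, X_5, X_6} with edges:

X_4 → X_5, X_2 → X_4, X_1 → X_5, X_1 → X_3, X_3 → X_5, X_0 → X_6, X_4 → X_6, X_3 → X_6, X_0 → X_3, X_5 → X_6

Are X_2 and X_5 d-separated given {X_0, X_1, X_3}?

No

6 paths connect X_2 and X_5; each must be blocked for d-separation to hold:
  1. X_2 → X_4 → X_5 — X_4:chain[open] ⇒ active
  2. X_2 → X_4 → X_6 ← X_3 → X_5 — X_4:chain[open]; X_6:collider[blocks]; X_3:fork[blocks] ⇒ blocked
  3. X_2 → X_4 → X_6 ← X_3 ← X_1 → X_5 — X_4:chain[open]; X_6:collider[blocks]; X_3:chain[blocks]; X_1:fork[blocks] ⇒ blocked
  4. X_2 → X_4 → X_6 ← X_0 → X_3 → X_5 — X_4:chain[open]; X_6:collider[blocks]; X_0:fork[blocks]; X_3:chain[blocks] ⇒ blocked
  5. X_2 → X_4 → X_6 ← X_0 → X_3 ← X_1 → X_5 — X_4:chain[open]; X_6:collider[blocks]; X_0:fork[blocks]; X_3:collider[open]; X_1:fork[blocks] ⇒ blocked
  6. X_2 → X_4 → X_6 ← X_5 — X_4:chain[open]; X_6:collider[blocks] ⇒ blocked
Since the path X_2 → X_4 → X_5 is active, X_2 and X_5 are not d-separated given {X_0, X_1, X_3}.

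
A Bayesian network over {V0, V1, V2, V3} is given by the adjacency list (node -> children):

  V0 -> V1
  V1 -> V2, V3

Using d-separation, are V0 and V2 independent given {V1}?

There is one path between V0 and V2:
  1. V0 → V1 → V2 — V1:chain[blocks] ⇒ blocked
All paths are blocked; V0 ⊥ V2 | {V1} holds.

Yes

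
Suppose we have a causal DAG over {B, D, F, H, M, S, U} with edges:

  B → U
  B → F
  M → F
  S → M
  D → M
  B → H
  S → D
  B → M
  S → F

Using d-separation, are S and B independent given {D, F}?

No

We examine all 6 paths between S and B:
Path 1: S → F ← B
  F is a collider and F is conditioned on, which opens it — no node blocks this path, so it is active.
Path 2: S → F ← M ← B
  F is a collider and F is conditioned on, which opens it; M is a chain and M is not conditioned on — no node blocks this path, so it is active.
Path 3: S → D → M ← B
  D is a chain here and D is conditioned on, so the path is blocked at D.
Path 4: S → D → M → F ← B
  D is a chain here and D is conditioned on, so the path is blocked at D.
Path 5: S → M ← B
  M is a collider and its descendant F is conditioned on, which opens it — no node blocks this path, so it is active.
Path 6: S → M → F ← B
  M is a chain and M is not conditioned on; F is a collider and F is conditioned on, which opens it — no node blocks this path, so it is active.
Since the path S → F ← B is active, S and B are not d-separated given {D, F}.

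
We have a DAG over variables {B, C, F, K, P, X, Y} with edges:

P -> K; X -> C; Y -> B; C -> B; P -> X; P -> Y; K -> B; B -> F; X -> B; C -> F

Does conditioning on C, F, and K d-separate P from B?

There are 5 undirected paths between P and B; checking each against the conditioning set {C, F, K}:
  1. P → X → B — X:chain[open] ⇒ active
  2. P → X → C → B — X:chain[open]; C:chain[blocks] ⇒ blocked
  3. P → X → C → F ← B — X:chain[open]; C:chain[blocks]; F:collider[open] ⇒ blocked
  4. P → Y → B — Y:chain[open] ⇒ active
  5. P → K → B — K:chain[blocks] ⇒ blocked
Since the path P → X → B is active, P and B are not d-separated given {C, F, K}.

No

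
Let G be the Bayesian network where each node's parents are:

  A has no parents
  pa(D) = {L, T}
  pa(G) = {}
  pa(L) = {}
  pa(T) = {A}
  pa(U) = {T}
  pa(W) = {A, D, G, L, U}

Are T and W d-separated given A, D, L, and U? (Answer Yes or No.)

Yes

4 paths connect T and W; each must be blocked for d-separation to hold:
Path 1: T ← A → W
  A is a fork here and A is conditioned on, so the path is blocked at A.
Path 2: T → U → W
  U is a chain here and U is conditioned on, so the path is blocked at U.
Path 3: T → D → W
  D is a chain here and D is conditioned on, so the path is blocked at D.
Path 4: T → D ← L → W
  L is a fork here and L is conditioned on, so the path is blocked at L.
All paths are blocked; T ⊥ W | {A, D, L, U} holds.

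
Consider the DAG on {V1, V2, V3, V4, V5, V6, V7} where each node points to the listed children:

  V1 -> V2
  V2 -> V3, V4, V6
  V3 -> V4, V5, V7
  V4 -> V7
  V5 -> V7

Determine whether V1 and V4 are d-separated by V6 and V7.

There are 4 undirected paths between V1 and V4; checking each against the conditioning set {V6, V7}:
Path 1: V1 → V2 → V3 → V5 → V7 ← V4
  V2 is a chain and V2 is not conditioned on; V3 is a chain and V3 is not conditioned on; V5 is a chain and V5 is not conditioned on; V7 is a collider and V7 is conditioned on, which opens it — no node blocks this path, so it is active.
Path 2: V1 → V2 → V3 → V7 ← V4
  V2 is a chain and V2 is not conditioned on; V3 is a chain and V3 is not conditioned on; V7 is a collider and V7 is conditioned on, which opens it — no node blocks this path, so it is active.
Path 3: V1 → V2 → V3 → V4
  V2 is a chain and V2 is not conditioned on; V3 is a chain and V3 is not conditioned on — no node blocks this path, so it is active.
Path 4: V1 → V2 → V4
  V2 is a chain and V2 is not conditioned on — no node blocks this path, so it is active.
At least one path is unblocked, so d-separation fails.

No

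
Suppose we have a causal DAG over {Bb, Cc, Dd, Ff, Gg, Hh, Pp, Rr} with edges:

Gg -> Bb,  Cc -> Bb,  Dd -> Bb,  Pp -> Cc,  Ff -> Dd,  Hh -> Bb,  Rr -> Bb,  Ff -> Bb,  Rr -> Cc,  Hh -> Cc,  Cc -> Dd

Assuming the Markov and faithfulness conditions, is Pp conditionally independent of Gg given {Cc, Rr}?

5 paths connect Pp and Gg; each must be blocked for d-separation to hold:
Path 1: Pp → Cc → Dd → Bb ← Gg
  Cc is a chain here and Cc is conditioned on, so the path is blocked at Cc.
Path 2: Pp → Cc → Dd ← Ff → Bb ← Gg
  Cc is a chain here and Cc is conditioned on, so the path is blocked at Cc.
Path 3: Pp → Cc ← Rr → Bb ← Gg
  Rr is a fork here and Rr is conditioned on, so the path is blocked at Rr.
Path 4: Pp → Cc → Bb ← Gg
  Cc is a chain here and Cc is conditioned on, so the path is blocked at Cc.
Path 5: Pp → Cc ← Hh → Bb ← Gg
  Bb is a collider here and neither Bb nor any of its descendants is conditioned on, so the collider stays closed — the path is blocked at Bb.
All paths are blocked; Pp ⊥ Gg | {Cc, Rr} holds.

Yes — Pp and Gg are d-separated given {Cc, Rr}.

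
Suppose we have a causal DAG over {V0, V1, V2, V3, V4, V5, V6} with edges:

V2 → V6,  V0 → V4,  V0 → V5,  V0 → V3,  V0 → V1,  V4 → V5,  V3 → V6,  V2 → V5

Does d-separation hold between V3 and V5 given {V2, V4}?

Enumerating the 3 paths from V3 to V5 and testing each for blocking by {V2, V4}:
  1. V3 → V6 ← V2 → V5 — V6:collider[blocks]; V2:fork[blocks] ⇒ blocked
  2. V3 ← V0 → V4 → V5 — V0:fork[open]; V4:chain[blocks] ⇒ blocked
  3. V3 ← V0 → V5 — V0:fork[open] ⇒ active
Because an active path exists, V3 and V5 are not d-separated.

No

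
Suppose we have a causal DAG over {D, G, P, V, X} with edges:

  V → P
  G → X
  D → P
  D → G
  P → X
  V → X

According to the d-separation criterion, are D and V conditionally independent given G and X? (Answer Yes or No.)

No

There are 4 undirected paths between D and V; checking each against the conditioning set {G, X}:
Path 1: D → P → X ← V
  P is a chain and P is not conditioned on; X is a collider and X is conditioned on, which opens it — no node blocks this path, so it is active.
Path 2: D → P ← V
  P is a collider and its descendant X is conditioned on, which opens it — no node blocks this path, so it is active.
Path 3: D → G → X ← P ← V
  G is a chain here and G is conditioned on, so the path is blocked at G.
Path 4: D → G → X ← V
  G is a chain here and G is conditioned on, so the path is blocked at G.
At least one path is unblocked, so d-separation fails.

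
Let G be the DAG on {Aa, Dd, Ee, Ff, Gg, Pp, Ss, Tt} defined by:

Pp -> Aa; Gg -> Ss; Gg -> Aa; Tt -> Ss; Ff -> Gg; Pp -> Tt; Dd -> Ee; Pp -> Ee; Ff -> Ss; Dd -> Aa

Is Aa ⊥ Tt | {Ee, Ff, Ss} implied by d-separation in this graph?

Enumerating the 4 paths from Aa to Tt and testing each for blocking by {Ee, Ff, Ss}:
Path 1: Aa ← Pp → Tt
  Pp is a fork and Pp is not conditioned on — no node blocks this path, so it is active.
Path 2: Aa ← Gg → Ss ← Tt
  Gg is a fork and Gg is not conditioned on; Ss is a collider and Ss is conditioned on, which opens it — no node blocks this path, so it is active.
Path 3: Aa ← Gg ← Ff → Ss ← Tt
  Ff is a fork here and Ff is conditioned on, so the path is blocked at Ff.
Path 4: Aa ← Dd → Ee ← Pp → Tt
  Dd is a fork and Dd is not conditioned on; Ee is a collider and Ee is conditioned on, which opens it; Pp is a fork and Pp is not conditioned on — no node blocks this path, so it is active.
Since the path Aa ← Pp → Tt is active, Aa and Tt are not d-separated given {Ee, Ff, Ss}.

No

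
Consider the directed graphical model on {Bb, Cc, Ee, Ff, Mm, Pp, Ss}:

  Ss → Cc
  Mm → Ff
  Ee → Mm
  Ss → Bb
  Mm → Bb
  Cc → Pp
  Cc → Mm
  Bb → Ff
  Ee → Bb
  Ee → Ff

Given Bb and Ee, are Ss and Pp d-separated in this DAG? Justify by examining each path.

6 paths connect Ss and Pp; each must be blocked for d-separation to hold:
Path 1: Ss → Bb → Ff ← Mm ← Cc → Pp
  Bb is a chain here and Bb is conditioned on, so the path is blocked at Bb.
Path 2: Ss → Bb → Ff ← Ee → Mm ← Cc → Pp
  Bb is a chain here and Bb is conditioned on, so the path is blocked at Bb.
Path 3: Ss → Bb ← Mm ← Cc → Pp
  Bb is a collider and Bb is conditioned on, which opens it; Mm is a chain and Mm is not conditioned on; Cc is a fork and Cc is not conditioned on — no node blocks this path, so it is active.
Path 4: Ss → Bb ← Ee → Ff ← Mm ← Cc → Pp
  Ee is a fork here and Ee is conditioned on, so the path is blocked at Ee.
Path 5: Ss → Bb ← Ee → Mm ← Cc → Pp
  Ee is a fork here and Ee is conditioned on, so the path is blocked at Ee.
Path 6: Ss → Cc → Pp
  Cc is a chain and Cc is not conditioned on — no node blocks this path, so it is active.
Because an active path exists, Ss and Pp are not d-separated.

No — Ss and Pp are not d-separated given {Bb, Ee}.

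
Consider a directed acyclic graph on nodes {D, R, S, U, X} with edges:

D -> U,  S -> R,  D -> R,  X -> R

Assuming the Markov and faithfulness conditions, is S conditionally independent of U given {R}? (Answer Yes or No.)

There is one path between S and U:
Path 1: S → R ← D → U
  R is a collider and R is conditioned on, which opens it; D is a fork and D is not conditioned on — no node blocks this path, so it is active.
Since the path S → R ← D → U is active, S and U are not d-separated given {R}.

No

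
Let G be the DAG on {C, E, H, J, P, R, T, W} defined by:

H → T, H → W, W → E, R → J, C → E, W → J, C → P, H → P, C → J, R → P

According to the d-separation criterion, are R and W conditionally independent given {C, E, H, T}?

We examine all 6 paths between R and W:
Path 1: R → J ← C → E ← W
  J is a collider here and neither J nor any of its descendants is conditioned on, so the collider stays closed — the path is blocked at J.
Path 2: R → J ← C → P ← H → W
  J is a collider here and neither J nor any of its descendants is conditioned on, so the collider stays closed — the path is blocked at J.
Path 3: R → J ← W
  J is a collider here and neither J nor any of its descendants is conditioned on, so the collider stays closed — the path is blocked at J.
Path 4: R → P ← C → J ← W
  P is a collider here and neither P nor any of its descendants is conditioned on, so the collider stays closed — the path is blocked at P.
Path 5: R → P ← C → E ← W
  P is a collider here and neither P nor any of its descendants is conditioned on, so the collider stays closed — the path is blocked at P.
Path 6: R → P ← H → W
  P is a collider here and neither P nor any of its descendants is conditioned on, so the collider stays closed — the path is blocked at P.
Every path is blocked, so R and W are d-separated given {C, E, H, T}.

Yes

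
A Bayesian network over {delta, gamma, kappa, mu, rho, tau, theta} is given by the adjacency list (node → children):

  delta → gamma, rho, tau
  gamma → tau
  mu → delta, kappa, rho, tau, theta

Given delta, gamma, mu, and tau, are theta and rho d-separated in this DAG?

There are 4 undirected paths between theta and rho; checking each against the conditioning set {delta, gamma, mu, tau}:
Path 1: theta ← mu → delta → rho
  mu is a fork here and mu is conditioned on, so the path is blocked at mu.
Path 2: theta ← mu → rho
  mu is a fork here and mu is conditioned on, so the path is blocked at mu.
Path 3: theta ← mu → tau ← delta → rho
  mu is a fork here and mu is conditioned on, so the path is blocked at mu.
Path 4: theta ← mu → tau ← gamma ← delta → rho
  mu is a fork here and mu is conditioned on, so the path is blocked at mu.
Since every path is blocked, d-separation holds.

Yes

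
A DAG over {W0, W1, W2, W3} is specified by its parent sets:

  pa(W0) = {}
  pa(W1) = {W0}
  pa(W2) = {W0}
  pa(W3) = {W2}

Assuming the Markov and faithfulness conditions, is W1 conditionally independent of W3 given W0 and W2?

Yes — W1 and W3 are d-separated given {W0, W2}.

Only one path connects W1 and W3:
  1. W1 ← W0 → W2 → W3 — W0:fork[blocks]; W2:chain[blocks] ⇒ blocked
Every path is blocked, so W1 and W3 are d-separated given {W0, W2}.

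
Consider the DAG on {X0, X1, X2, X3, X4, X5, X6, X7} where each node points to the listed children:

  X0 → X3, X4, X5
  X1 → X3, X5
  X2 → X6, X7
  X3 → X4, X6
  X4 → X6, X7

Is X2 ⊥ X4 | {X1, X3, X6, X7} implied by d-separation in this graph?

We examine all 5 paths between X2 and X4:
Path 1: X2 → X6 ← X4
  X6 is a collider and X6 is conditioned on, which opens it — no node blocks this path, so it is active.
Path 2: X2 → X6 ← X3 ← X0 → X4
  X3 is a chain here and X3 is conditioned on, so the path is blocked at X3.
Path 3: X2 → X6 ← X3 ← X1 → X5 ← X0 → X4
  X3 is a chain here and X3 is conditioned on, so the path is blocked at X3.
Path 4: X2 → X6 ← X3 → X4
  X3 is a fork here and X3 is conditioned on, so the path is blocked at X3.
Path 5: X2 → X7 ← X4
  X7 is a collider and X7 is conditioned on, which opens it — no node blocks this path, so it is active.
At least one path is unblocked, so d-separation fails.

No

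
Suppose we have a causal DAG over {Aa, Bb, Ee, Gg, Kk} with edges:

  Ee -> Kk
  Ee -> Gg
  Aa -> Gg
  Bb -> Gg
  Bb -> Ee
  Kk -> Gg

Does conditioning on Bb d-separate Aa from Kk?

3 paths connect Aa and Kk; each must be blocked for d-separation to hold:
Path 1: Aa → Gg ← Kk
  Gg is a collider here and neither Gg nor any of its descendants is conditioned on, so the collider stays closed — the path is blocked at Gg.
Path 2: Aa → Gg ← Ee → Kk
  Gg is a collider here and neither Gg nor any of its descendants is conditioned on, so the collider stays closed — the path is blocked at Gg.
Path 3: Aa → Gg ← Bb → Ee → Kk
  Gg is a collider here and neither Gg nor any of its descendants is conditioned on, so the collider stays closed — the path is blocked at Gg.
Every path is blocked, so Aa and Kk are d-separated given {Bb}.

Yes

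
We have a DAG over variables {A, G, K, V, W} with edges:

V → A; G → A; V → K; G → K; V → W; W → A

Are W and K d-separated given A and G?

No

Enumerating the 4 paths from W to K and testing each for blocking by {A, G}:
  1. W ← V → A ← G → K — V:fork[open]; A:collider[open]; G:fork[blocks] ⇒ blocked
  2. W ← V → K — V:fork[open] ⇒ active
  3. W → A ← G → K — A:collider[open]; G:fork[blocks] ⇒ blocked
  4. W → A ← V → K — A:collider[open]; V:fork[open] ⇒ active
Since the path W ← V → K is active, W and K are not d-separated given {A, G}.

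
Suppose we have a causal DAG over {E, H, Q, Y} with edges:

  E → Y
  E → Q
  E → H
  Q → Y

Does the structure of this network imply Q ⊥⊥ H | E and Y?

Enumerating the 2 paths from Q to H and testing each for blocking by {E, Y}:
Path 1: Q → Y ← E → H
  E is a fork here and E is conditioned on, so the path is blocked at E.
Path 2: Q ← E → H
  E is a fork here and E is conditioned on, so the path is blocked at E.
Every path is blocked, so Q and H are d-separated given {E, Y}.

Yes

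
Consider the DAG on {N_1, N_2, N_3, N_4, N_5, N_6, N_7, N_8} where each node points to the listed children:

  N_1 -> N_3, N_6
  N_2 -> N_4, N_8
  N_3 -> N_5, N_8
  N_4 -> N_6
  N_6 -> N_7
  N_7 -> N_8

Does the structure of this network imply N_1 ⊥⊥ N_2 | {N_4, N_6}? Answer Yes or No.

We examine all 4 paths between N_1 and N_2:
Path 1: N_1 → N_3 → N_8 ← N_2
  N_8 is a collider here and neither N_8 nor any of its descendants is conditioned on, so the collider stays closed — the path is blocked at N_8.
Path 2: N_1 → N_3 → N_8 ← N_7 ← N_6 ← N_4 ← N_2
  N_8 is a collider here and neither N_8 nor any of its descendants is conditioned on, so the collider stays closed — the path is blocked at N_8.
Path 3: N_1 → N_6 ← N_4 ← N_2
  N_4 is a chain here and N_4 is conditioned on, so the path is blocked at N_4.
Path 4: N_1 → N_6 → N_7 → N_8 ← N_2
  N_6 is a chain here and N_6 is conditioned on, so the path is blocked at N_6.
All paths are blocked; N_1 ⊥ N_2 | {N_4, N_6} holds.

Yes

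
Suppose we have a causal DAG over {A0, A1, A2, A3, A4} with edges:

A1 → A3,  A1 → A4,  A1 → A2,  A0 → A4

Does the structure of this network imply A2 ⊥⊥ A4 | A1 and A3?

Yes

Only one path connects A2 and A4:
  1. A2 ← A1 → A4 — A1:fork[blocks] ⇒ blocked
All paths are blocked; A2 ⊥ A4 | {A1, A3} holds.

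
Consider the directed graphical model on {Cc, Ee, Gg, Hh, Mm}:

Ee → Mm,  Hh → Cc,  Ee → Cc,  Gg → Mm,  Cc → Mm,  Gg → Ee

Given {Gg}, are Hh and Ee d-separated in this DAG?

Yes — Hh and Ee are d-separated given {Gg}.

Enumerating the 3 paths from Hh to Ee and testing each for blocking by {Gg}:
Path 1: Hh → Cc → Mm ← Ee
  Mm is a collider here and neither Mm nor any of its descendants is conditioned on, so the collider stays closed — the path is blocked at Mm.
Path 2: Hh → Cc → Mm ← Gg → Ee
  Mm is a collider here and neither Mm nor any of its descendants is conditioned on, so the collider stays closed — the path is blocked at Mm.
Path 3: Hh → Cc ← Ee
  Cc is a collider here and neither Cc nor any of its descendants is conditioned on, so the collider stays closed — the path is blocked at Cc.
Every path is blocked, so Hh and Ee are d-separated given {Gg}.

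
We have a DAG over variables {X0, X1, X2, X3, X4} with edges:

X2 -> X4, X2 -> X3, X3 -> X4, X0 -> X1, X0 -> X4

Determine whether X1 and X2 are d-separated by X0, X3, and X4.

Yes

Enumerating the 2 paths from X1 to X2 and testing each for blocking by {X0, X3, X4}:
  1. X1 ← X0 → X4 ← X2 — X0:fork[blocks]; X4:collider[open] ⇒ blocked
  2. X1 ← X0 → X4 ← X3 ← X2 — X0:fork[blocks]; X4:collider[open]; X3:chain[blocks] ⇒ blocked
Since every path is blocked, d-separation holds.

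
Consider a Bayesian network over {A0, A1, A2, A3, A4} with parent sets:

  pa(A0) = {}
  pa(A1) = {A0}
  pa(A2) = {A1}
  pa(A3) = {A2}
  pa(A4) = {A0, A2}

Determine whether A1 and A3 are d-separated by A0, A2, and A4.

Yes — A1 and A3 are d-separated given {A0, A2, A4}.

Enumerating the 2 paths from A1 to A3 and testing each for blocking by {A0, A2, A4}:
Path 1: A1 ← A0 → A4 ← A2 → A3
  A0 is a fork here and A0 is conditioned on, so the path is blocked at A0.
Path 2: A1 → A2 → A3
  A2 is a chain here and A2 is conditioned on, so the path is blocked at A2.
All paths are blocked; A1 ⊥ A3 | {A0, A2, A4} holds.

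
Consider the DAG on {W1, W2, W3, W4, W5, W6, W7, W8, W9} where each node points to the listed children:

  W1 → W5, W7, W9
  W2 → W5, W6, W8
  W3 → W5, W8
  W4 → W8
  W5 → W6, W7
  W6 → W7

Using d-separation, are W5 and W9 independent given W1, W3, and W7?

Enumerating the 5 paths from W5 to W9 and testing each for blocking by {W1, W3, W7}:
Path 1: W5 ← W1 → W9
  W1 is a fork here and W1 is conditioned on, so the path is blocked at W1.
Path 2: W5 → W7 ← W1 → W9
  W1 is a fork here and W1 is conditioned on, so the path is blocked at W1.
Path 3: W5 → W6 → W7 ← W1 → W9
  W1 is a fork here and W1 is conditioned on, so the path is blocked at W1.
Path 4: W5 ← W2 → W6 → W7 ← W1 → W9
  W1 is a fork here and W1 is conditioned on, so the path is blocked at W1.
Path 5: W5 ← W3 → W8 ← W2 → W6 → W7 ← W1 → W9
  W3 is a fork here and W3 is conditioned on, so the path is blocked at W3.
All paths are blocked; W5 ⊥ W9 | {W1, W3, W7} holds.

Yes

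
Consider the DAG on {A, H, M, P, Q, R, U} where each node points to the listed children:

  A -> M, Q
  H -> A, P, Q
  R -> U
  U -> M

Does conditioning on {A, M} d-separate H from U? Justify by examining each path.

Yes

2 paths connect H and U; each must be blocked for d-separation to hold:
Path 1: H → A → M ← U
  A is a chain here and A is conditioned on, so the path is blocked at A.
Path 2: H → Q ← A → M ← U
  Q is a collider here and neither Q nor any of its descendants is conditioned on, so the collider stays closed — the path is blocked at Q.
All paths are blocked; H ⊥ U | {A, M} holds.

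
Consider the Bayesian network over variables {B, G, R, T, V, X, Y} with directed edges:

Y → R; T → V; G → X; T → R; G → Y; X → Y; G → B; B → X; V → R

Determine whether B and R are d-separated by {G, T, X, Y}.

Yes — B and R are d-separated given {G, T, X, Y}.

Enumerating the 4 paths from B to R and testing each for blocking by {G, T, X, Y}:
Path 1: B ← G → Y → R
  G is a fork here and G is conditioned on, so the path is blocked at G.
Path 2: B ← G → X → Y → R
  G is a fork here and G is conditioned on, so the path is blocked at G.
Path 3: B → X ← G → Y → R
  G is a fork here and G is conditioned on, so the path is blocked at G.
Path 4: B → X → Y → R
  X is a chain here and X is conditioned on, so the path is blocked at X.
Every path is blocked, so B and R are d-separated given {G, T, X, Y}.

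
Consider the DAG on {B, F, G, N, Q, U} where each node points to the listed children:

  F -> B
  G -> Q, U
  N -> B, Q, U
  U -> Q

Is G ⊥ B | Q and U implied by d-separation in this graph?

No

Enumerating the 4 paths from G to B and testing each for blocking by {Q, U}:
Path 1: G → U → Q ← N → B
  U is a chain here and U is conditioned on, so the path is blocked at U.
Path 2: G → U ← N → B
  U is a collider and U is conditioned on, which opens it; N is a fork and N is not conditioned on — no node blocks this path, so it is active.
Path 3: G → Q ← U ← N → B
  U is a chain here and U is conditioned on, so the path is blocked at U.
Path 4: G → Q ← N → B
  Q is a collider and Q is conditioned on, which opens it; N is a fork and N is not conditioned on — no node blocks this path, so it is active.
At least one path is unblocked, so d-separation fails.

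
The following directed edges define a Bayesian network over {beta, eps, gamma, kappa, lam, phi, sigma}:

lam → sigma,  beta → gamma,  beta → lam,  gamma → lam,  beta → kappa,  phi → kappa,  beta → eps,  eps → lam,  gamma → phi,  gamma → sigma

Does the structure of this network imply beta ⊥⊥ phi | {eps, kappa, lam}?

There are 6 undirected paths between beta and phi; checking each against the conditioning set {eps, kappa, lam}:
Path 1: beta → eps → lam → sigma ← gamma → phi
  eps is a chain here and eps is conditioned on, so the path is blocked at eps.
Path 2: beta → eps → lam ← gamma → phi
  eps is a chain here and eps is conditioned on, so the path is blocked at eps.
Path 3: beta → gamma → phi
  gamma is a chain and gamma is not conditioned on — no node blocks this path, so it is active.
Path 4: beta → lam → sigma ← gamma → phi
  lam is a chain here and lam is conditioned on, so the path is blocked at lam.
Path 5: beta → lam ← gamma → phi
  lam is a collider and lam is conditioned on, which opens it; gamma is a fork and gamma is not conditioned on — no node blocks this path, so it is active.
Path 6: beta → kappa ← phi
  kappa is a collider and kappa is conditioned on, which opens it — no node blocks this path, so it is active.
Since the path beta → gamma → phi is active, beta and phi are not d-separated given {eps, kappa, lam}.

No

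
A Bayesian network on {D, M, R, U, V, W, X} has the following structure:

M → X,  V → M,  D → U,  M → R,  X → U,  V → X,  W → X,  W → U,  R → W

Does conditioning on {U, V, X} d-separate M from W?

Enumerating the 5 paths from M to W and testing each for blocking by {U, V, X}:
  1. M → X ← W — X:collider[open] ⇒ active
  2. M → X → U ← W — X:chain[blocks]; U:collider[open] ⇒ blocked
  3. M → R → W — R:chain[open] ⇒ active
  4. M ← V → X ← W — V:fork[blocks]; X:collider[open] ⇒ blocked
  5. M ← V → X → U ← W — V:fork[blocks]; X:chain[blocks]; U:collider[open] ⇒ blocked
At least one path is unblocked, so d-separation fails.

No — M and W are not d-separated given {U, V, X}.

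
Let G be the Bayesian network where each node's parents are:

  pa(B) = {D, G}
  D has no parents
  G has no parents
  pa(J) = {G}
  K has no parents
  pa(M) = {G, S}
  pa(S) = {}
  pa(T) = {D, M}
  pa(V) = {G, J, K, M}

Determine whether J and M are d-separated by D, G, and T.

Yes

6 paths connect J and M; each must be blocked for d-separation to hold:
  1. J ← G → B ← D → T ← M — G:fork[blocks]; B:collider[blocks]; D:fork[blocks]; T:collider[open] ⇒ blocked
  2. J ← G → M — G:fork[blocks] ⇒ blocked
  3. J ← G → V ← M — G:fork[blocks]; V:collider[blocks] ⇒ blocked
  4. J → V ← G → B ← D → T ← M — V:collider[blocks]; G:fork[blocks]; B:collider[blocks]; D:fork[blocks]; T:collider[open] ⇒ blocked
  5. J → V ← G → M — V:collider[blocks]; G:fork[blocks] ⇒ blocked
  6. J → V ← M — V:collider[blocks] ⇒ blocked
Every path is blocked, so J and M are d-separated given {D, G, T}.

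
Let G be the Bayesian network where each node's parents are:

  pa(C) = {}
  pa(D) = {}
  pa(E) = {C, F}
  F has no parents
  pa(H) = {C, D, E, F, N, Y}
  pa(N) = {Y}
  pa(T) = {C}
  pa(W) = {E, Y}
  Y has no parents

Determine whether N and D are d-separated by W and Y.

Yes — N and D are d-separated given {W, Y}.

We examine all 5 paths between N and D:
Path 1: N → H ← D
  H is a collider here and neither H nor any of its descendants is conditioned on, so the collider stays closed — the path is blocked at H.
Path 2: N ← Y → H ← D
  Y is a fork here and Y is conditioned on, so the path is blocked at Y.
Path 3: N ← Y → W ← E → H ← D
  Y is a fork here and Y is conditioned on, so the path is blocked at Y.
Path 4: N ← Y → W ← E ← C → H ← D
  Y is a fork here and Y is conditioned on, so the path is blocked at Y.
Path 5: N ← Y → W ← E ← F → H ← D
  Y is a fork here and Y is conditioned on, so the path is blocked at Y.
All paths are blocked; N ⊥ D | {W, Y} holds.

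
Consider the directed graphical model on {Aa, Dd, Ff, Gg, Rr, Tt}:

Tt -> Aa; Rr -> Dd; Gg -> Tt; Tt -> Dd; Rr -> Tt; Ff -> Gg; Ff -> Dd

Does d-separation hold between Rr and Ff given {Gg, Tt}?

Enumerating the 4 paths from Rr to Ff and testing each for blocking by {Gg, Tt}:
  1. Rr → Tt → Dd ← Ff — Tt:chain[blocks]; Dd:collider[blocks] ⇒ blocked
  2. Rr → Tt ← Gg ← Ff — Tt:collider[open]; Gg:chain[blocks] ⇒ blocked
  3. Rr → Dd ← Ff — Dd:collider[blocks] ⇒ blocked
  4. Rr → Dd ← Tt ← Gg ← Ff — Dd:collider[blocks]; Tt:chain[blocks]; Gg:chain[blocks] ⇒ blocked
Since every path is blocked, d-separation holds.

Yes — Rr and Ff are d-separated given {Gg, Tt}.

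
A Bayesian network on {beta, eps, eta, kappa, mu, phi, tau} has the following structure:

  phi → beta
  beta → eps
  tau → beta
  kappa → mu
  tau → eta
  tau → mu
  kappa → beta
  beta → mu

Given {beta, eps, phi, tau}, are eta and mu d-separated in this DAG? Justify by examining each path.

Yes

We examine all 3 paths between eta and mu:
  1. eta ← tau → mu — tau:fork[blocks] ⇒ blocked
  2. eta ← tau → beta → mu — tau:fork[blocks]; beta:chain[blocks] ⇒ blocked
  3. eta ← tau → beta ← kappa → mu — tau:fork[blocks]; beta:collider[open]; kappa:fork[open] ⇒ blocked
Every path is blocked, so eta and mu are d-separated given {beta, eps, phi, tau}.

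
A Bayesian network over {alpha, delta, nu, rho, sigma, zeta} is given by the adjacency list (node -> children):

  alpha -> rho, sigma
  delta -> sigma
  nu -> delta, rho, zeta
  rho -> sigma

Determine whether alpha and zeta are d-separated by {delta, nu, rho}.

Enumerating the 4 paths from alpha to zeta and testing each for blocking by {delta, nu, rho}:
Path 1: alpha → sigma ← delta ← nu → zeta
  sigma is a collider here and neither sigma nor any of its descendants is conditioned on, so the collider stays closed — the path is blocked at sigma.
Path 2: alpha → sigma ← rho ← nu → zeta
  sigma is a collider here and neither sigma nor any of its descendants is conditioned on, so the collider stays closed — the path is blocked at sigma.
Path 3: alpha → rho → sigma ← delta ← nu → zeta
  rho is a chain here and rho is conditioned on, so the path is blocked at rho.
Path 4: alpha → rho ← nu → zeta
  nu is a fork here and nu is conditioned on, so the path is blocked at nu.
Every path is blocked, so alpha and zeta are d-separated given {delta, nu, rho}.

Yes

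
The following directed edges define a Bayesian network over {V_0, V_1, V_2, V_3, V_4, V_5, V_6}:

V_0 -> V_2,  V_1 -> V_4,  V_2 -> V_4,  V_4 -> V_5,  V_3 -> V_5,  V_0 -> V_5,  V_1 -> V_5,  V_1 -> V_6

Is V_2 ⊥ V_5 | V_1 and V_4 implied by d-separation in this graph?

No

We examine all 3 paths between V_2 and V_5:
Path 1: V_2 ← V_0 → V_5
  V_0 is a fork and V_0 is not conditioned on — no node blocks this path, so it is active.
Path 2: V_2 → V_4 → V_5
  V_4 is a chain here and V_4 is conditioned on, so the path is blocked at V_4.
Path 3: V_2 → V_4 ← V_1 → V_5
  V_1 is a fork here and V_1 is conditioned on, so the path is blocked at V_1.
Since the path V_2 ← V_0 → V_5 is active, V_2 and V_5 are not d-separated given {V_1, V_4}.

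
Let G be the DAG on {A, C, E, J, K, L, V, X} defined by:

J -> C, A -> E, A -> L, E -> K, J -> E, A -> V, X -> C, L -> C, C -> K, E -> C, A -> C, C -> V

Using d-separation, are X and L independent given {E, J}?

We examine all 6 paths between X and L:
Path 1: X → C ← J → E ← A → L
  C is a collider here and neither C nor any of its descendants is conditioned on, so the collider stays closed — the path is blocked at C.
Path 2: X → C ← E ← A → L
  C is a collider here and neither C nor any of its descendants is conditioned on, so the collider stays closed — the path is blocked at C.
Path 3: X → C ← L
  C is a collider here and neither C nor any of its descendants is conditioned on, so the collider stays closed — the path is blocked at C.
Path 4: X → C → K ← E ← A → L
  K is a collider here and neither K nor any of its descendants is conditioned on, so the collider stays closed — the path is blocked at K.
Path 5: X → C ← A → L
  C is a collider here and neither C nor any of its descendants is conditioned on, so the collider stays closed — the path is blocked at C.
Path 6: X → C → V ← A → L
  V is a collider here and neither V nor any of its descendants is conditioned on, so the collider stays closed — the path is blocked at V.
Every path is blocked, so X and L are d-separated given {E, J}.

Yes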